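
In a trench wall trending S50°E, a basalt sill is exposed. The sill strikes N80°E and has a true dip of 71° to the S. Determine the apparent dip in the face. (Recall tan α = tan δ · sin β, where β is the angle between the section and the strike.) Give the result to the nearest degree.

66°

The strike is N80°E and the section trends S50°E; the acute angle between them is β = 50°.
tan(apparent dip) = tan 71° · sin 50° = 2.2248
apparent dip = arctan 2.2248 = 65.80°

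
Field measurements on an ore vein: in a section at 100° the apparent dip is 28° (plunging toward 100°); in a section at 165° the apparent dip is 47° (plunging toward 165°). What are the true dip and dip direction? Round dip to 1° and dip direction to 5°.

Each apparent-dip line lies in the plane. As unit vectors (x east, y north, z up), v₁ plunges 28°→100° and v₂ plunges 47°→165°.
The plane normal is n = v₁ × v₂ ∝ (0.197, -0.553, 0.546).
tan δ = √(n_x²+n_y²)/n_z = 0.587/0.546, so δ = 47.1°.
The horizontal component of n points toward azimuth atan2(n_x, n_y) = 160°, the dip direction.

true dip 47°, dip direction 160°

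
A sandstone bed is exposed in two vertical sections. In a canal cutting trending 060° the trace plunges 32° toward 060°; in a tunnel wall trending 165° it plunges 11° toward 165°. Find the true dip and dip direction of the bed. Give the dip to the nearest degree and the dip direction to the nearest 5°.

true dip 36°, dip direction 090°

Represent each trace as a vector plunging at its apparent dip toward its trend (east-north-up frame): v₁ = (0.734, 0.424, -0.530), v₂ = (0.254, -0.948, -0.191).
The plane normal is n = v₁ × v₂ ∝ (0.583, -0.006, 0.804).
True dip = arccos(n_z / |n|) = arccos(0.8094) = 36.0°.
The horizontal component of n points toward azimuth atan2(n_x, n_y) = 91°, the dip direction.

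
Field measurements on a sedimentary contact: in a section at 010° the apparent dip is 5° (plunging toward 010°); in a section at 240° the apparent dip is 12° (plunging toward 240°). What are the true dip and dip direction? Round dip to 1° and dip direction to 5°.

true dip 20°, dip direction 295°

The two traces are lines in the plane: v₁ = (sin 10°·cos 5°, cos 10°·cos 5°, −sin 5°), v₂ = (sin 240°·cos 12°, cos 240°·cos 12°, −sin 12°).
n = v₁ × v₂ = (-0.247, 0.110, 0.746) (taken with n_z > 0).
Dip δ = arctan(|n_h|/n_z) = arctan(0.270/0.746) = 19.9°.
The horizontal component of n points toward azimuth atan2(n_x, n_y) = 294°, the dip direction.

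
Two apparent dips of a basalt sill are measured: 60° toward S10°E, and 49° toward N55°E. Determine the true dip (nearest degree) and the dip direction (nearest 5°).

true dip 70°, dip direction 120°

Each apparent-dip line lies in the plane. As unit vectors (x east, y north, z up), v₁ plunges 60°→S10°E and v₂ plunges 49°→N55°E.
The plane normal is n = v₁ × v₂ ∝ (0.698, -0.400, 0.297).
tan δ = √(n_x²+n_y²)/n_z = 0.804/0.297, so δ = 69.7°.
Dip direction = azimuth of (n_x, n_y) = atan2(0.698, -0.400) = 120°.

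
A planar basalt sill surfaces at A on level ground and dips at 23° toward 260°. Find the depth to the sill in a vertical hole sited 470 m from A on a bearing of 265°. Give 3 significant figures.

The hole lies 5° from the dip direction, so the down-dip offset is 470 × cos 5° = 468.21 m.
Depth = down-dip offset × tan(dip) = 468.21 × tan 23° = 468.21 × 0.4245
Depth = 198.74 m

199 m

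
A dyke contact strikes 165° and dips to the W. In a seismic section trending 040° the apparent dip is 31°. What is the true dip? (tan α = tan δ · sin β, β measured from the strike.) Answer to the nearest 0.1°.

β = acute angle between strike 165° and section 040° = 55°.
tan(true dip) = tan 31° / sin 55° = 0.7335
δ = arctan(0.7335) = 36.26°

36.3°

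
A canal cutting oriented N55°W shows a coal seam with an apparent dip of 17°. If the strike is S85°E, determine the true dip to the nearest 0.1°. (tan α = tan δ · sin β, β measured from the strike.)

The section is 30° from the strike.
tan δ = tan α / sin β = tan 17° / sin 30° = 0.3057 / 0.5000 = 0.6115
δ = arctan(0.6115) = 31.44°

31.4°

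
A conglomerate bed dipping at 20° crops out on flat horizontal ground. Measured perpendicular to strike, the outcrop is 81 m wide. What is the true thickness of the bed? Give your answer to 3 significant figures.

True thickness t = w · sin(dip) = 81 × sin 20°
t = 81 × 0.3420 = 27.704 m

27.7 m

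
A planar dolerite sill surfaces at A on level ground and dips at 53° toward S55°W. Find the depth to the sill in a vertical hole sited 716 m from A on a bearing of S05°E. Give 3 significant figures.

The hole lies 60° from the dip direction, so the down-dip offset is 716 × cos 60° = 358.00 m.
Depth = down-dip offset × tan(dip) = 358.00 × tan 53° = 358.00 × 1.3270
Depth = 475.08 m

475 m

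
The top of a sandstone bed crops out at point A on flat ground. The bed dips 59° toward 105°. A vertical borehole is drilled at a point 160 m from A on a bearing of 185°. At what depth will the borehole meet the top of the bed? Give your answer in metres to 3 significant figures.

46.2 m

The hole lies 80° from the dip direction, so the down-dip offset is 160 × cos 80° = 27.78 m.
Depth = down-dip offset × tan(dip) = 27.78 × tan 59° = 27.78 × 1.6643
Depth = 46.24 m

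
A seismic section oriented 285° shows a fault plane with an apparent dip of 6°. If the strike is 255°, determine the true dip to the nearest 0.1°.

11.9°

The section is 30° from the strike.
tan(true dip) = tan 6° / sin 30° = 0.2102
true dip = arctan 0.2102 = 11.87°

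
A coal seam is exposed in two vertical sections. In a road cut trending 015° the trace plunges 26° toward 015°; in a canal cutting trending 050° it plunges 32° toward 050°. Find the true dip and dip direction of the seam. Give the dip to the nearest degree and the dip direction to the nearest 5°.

The two traces are lines in the plane: v₁ = (sin 15°·cos 26°, cos 15°·cos 26°, −sin 26°), v₂ = (sin 50°·cos 32°, cos 50°·cos 32°, −sin 32°).
The plane normal is n = v₁ × v₂ ∝ (0.221, 0.162, 0.437).
tan δ = √(n_x²+n_y²)/n_z = 0.274/0.437, so δ = 32.1°.
Dip direction = atan2(0.221, 0.162) = 54° (azimuth of n's horizontal projection).

true dip 32°, dip direction 055°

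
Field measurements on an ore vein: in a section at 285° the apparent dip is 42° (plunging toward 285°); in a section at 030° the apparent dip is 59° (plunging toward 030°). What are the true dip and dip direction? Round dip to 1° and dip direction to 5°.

Each apparent-dip line lies in the plane. As unit vectors (x east, y north, z up), v₁ plunges 42°→285° and v₂ plunges 59°→030°.
n = v₁ × v₂ = (-0.134, 0.788, 0.370) (taken with n_z > 0).
Dip δ = arctan(|n_h|/n_z) = arctan(0.799/0.370) = 65.2°.
Dip direction = azimuth of (n_x, n_y) = atan2(-0.134, 0.788) = 350°.

true dip 65°, dip direction 350°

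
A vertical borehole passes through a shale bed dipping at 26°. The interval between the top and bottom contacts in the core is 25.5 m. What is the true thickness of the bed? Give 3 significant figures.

True thickness t = h · cos(dip) = 25.5 × cos 26°
t = 25.5 × 0.8988 = 22.919 m

22.9 m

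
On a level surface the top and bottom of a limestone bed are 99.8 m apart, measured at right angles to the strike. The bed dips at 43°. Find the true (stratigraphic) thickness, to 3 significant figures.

68.1 m

True thickness t = w · sin(dip) = 99.8 × sin 43°
t = 99.8 × 0.6820 = 68.063 m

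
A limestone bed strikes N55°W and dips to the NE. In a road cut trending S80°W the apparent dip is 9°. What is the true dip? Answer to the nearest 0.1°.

12.6°

β = acute angle between strike N55°W and section S80°W = 45°.
tan(true dip) = tan 9° / sin 45° = 0.2240
δ = arctan(0.2240) = 12.63°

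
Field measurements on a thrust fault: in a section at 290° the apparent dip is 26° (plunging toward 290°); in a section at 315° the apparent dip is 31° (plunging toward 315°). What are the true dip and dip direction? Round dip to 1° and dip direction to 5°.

true dip 32°, dip direction 330°

The two traces are lines in the plane: v₁ = (sin 290°·cos 26°, cos 290°·cos 26°, −sin 26°), v₂ = (sin 315°·cos 31°, cos 315°·cos 31°, −sin 31°).
Cross product v₁ × v₂ gives the pole to the plane: n ∝ (-0.107, 0.169, 0.326).
tan δ = √(n_x²+n_y²)/n_z = 0.200/0.326, so δ = 31.6°.
The horizontal component of n points toward azimuth atan2(n_x, n_y) = 328°, the dip direction.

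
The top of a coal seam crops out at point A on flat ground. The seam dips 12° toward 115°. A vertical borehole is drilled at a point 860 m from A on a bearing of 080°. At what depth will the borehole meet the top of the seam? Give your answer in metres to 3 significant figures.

The hole lies 35° from the dip direction, so the down-dip offset is 860 × cos 35° = 704.47 m.
Depth = down-dip offset × tan(dip) = 704.47 × tan 12° = 704.47 × 0.2126
Depth = 149.74 m

150 m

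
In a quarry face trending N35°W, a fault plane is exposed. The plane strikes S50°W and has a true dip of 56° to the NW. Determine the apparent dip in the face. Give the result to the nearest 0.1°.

55.9°

Angle between strike (S50°W) and section (N35°W): β = 85°.
tan(apparent dip) = tan 56° · sin 85° = 1.4769
α = arctan(1.4769) = 55.90°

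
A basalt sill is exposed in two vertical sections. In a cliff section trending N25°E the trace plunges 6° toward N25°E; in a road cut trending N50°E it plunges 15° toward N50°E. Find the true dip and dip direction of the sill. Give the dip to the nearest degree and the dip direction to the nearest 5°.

true dip 23°, dip direction 100°

Each apparent-dip line lies in the plane. As unit vectors (x east, y north, z up), v₁ plunges 6°→N25°E and v₂ plunges 15°→N50°E.
The plane normal is n = v₁ × v₂ ∝ (0.168, -0.031, 0.406).
tan δ = √(n_x²+n_y²)/n_z = 0.171/0.406, so δ = 22.9°.
Dip direction = azimuth of (n_x, n_y) = atan2(0.168, -0.031) = 101°.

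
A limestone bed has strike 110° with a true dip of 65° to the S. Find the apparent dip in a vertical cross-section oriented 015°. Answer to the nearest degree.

The strike is 110° and the section trends 015°; the acute angle between them is β = 85°.
tan α = tan 65° × sin 85° = 2.1445 × 0.9962 = 2.1363
apparent dip = arctan 2.1363 = 64.92°

65°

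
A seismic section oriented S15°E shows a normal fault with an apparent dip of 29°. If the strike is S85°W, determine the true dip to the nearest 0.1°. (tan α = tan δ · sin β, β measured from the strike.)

29.4°

β = acute angle between strike S85°W and section S15°E = 80°.
tan(true dip) = tan 29° / sin 80° = 0.5629
δ = arctan(0.5629) = 29.37°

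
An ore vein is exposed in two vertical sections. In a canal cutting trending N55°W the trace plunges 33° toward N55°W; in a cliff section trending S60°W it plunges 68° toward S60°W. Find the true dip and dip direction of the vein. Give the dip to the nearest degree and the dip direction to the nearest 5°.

true dip 68°, dip direction 230°

Each apparent-dip line lies in the plane. As unit vectors (x east, y north, z up), v₁ plunges 33°→N55°W and v₂ plunges 68°→S60°W.
Cross product v₁ × v₂ gives the pole to the plane: n ∝ (-0.548, -0.460, 0.285).
Dip δ = arctan(|n_h|/n_z) = arctan(0.716/0.285) = 68.3°.
Dip direction = atan2(-0.548, -0.460) = 230° (azimuth of n's horizontal projection).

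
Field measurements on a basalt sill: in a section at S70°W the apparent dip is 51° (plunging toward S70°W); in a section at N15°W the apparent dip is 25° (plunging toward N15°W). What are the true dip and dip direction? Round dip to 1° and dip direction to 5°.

true dip 54°, dip direction 275°

The two traces are lines in the plane: v₁ = (sin 250°·cos 51°, cos 250°·cos 51°, −sin 51°), v₂ = (sin 345°·cos 25°, cos 345°·cos 25°, −sin 25°).
Cross product v₁ × v₂ gives the pole to the plane: n ∝ (-0.771, 0.068, 0.568).
Dip δ = arctan(|n_h|/n_z) = arctan(0.774/0.568) = 53.7°.
Dip direction = azimuth of (n_x, n_y) = atan2(-0.771, 0.068) = 275°.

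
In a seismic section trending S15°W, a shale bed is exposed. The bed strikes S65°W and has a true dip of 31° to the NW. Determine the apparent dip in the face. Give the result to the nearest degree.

25°

Angle between strike (S65°W) and section (S15°W): β = 50°.
tan(apparent dip) = tan 31° · sin 50° = 0.4603
apparent dip = arctan 0.4603 = 24.72°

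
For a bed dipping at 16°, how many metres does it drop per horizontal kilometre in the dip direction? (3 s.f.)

drop per km = 1000 × tan 16° = 1000 × 0.2867

287 m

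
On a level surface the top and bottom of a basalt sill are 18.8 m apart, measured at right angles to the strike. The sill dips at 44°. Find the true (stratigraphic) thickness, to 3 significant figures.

True thickness t = w · sin(dip) = 18.8 × sin 44°
t = 18.8 × 0.6947 = 13.060 m

13.1 m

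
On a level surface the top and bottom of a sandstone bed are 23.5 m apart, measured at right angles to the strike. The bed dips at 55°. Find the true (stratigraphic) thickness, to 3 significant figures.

19.3 m

True thickness t = w · sin(dip) = 23.5 × sin 55°
t = 23.5 × 0.8192 = 19.250 m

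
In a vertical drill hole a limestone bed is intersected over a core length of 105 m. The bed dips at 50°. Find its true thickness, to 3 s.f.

67.5 m

True thickness t = h · cos(dip) = 105 × cos 50°
t = 105 × 0.6428 = 67.493 m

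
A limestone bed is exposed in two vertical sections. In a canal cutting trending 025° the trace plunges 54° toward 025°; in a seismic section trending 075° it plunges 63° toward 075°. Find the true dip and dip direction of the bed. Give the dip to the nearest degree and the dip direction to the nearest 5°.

Represent each trace as a vector plunging at its apparent dip toward its trend (east-north-up frame): v₁ = (0.248, 0.533, -0.809), v₂ = (0.439, 0.118, -0.891).
n = v₁ × v₂ = (0.380, 0.133, 0.204) (taken with n_z > 0).
Dip δ = arctan(|n_h|/n_z) = arctan(0.402/0.204) = 63.1°.
The horizontal component of n points toward azimuth atan2(n_x, n_y) = 71°, the dip direction.

true dip 63°, dip direction 070°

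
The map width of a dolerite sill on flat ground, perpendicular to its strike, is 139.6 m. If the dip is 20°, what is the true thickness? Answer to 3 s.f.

47.7 m

True thickness t = w · sin(dip) = 139.6 × sin 20°
t = 139.6 × 0.3420 = 47.746 m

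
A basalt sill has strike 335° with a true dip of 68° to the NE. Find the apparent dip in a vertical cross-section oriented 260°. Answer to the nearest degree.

67°

The strike is 335° and the section trends 260°; the acute angle between them is β = 75°.
tan α = tan 68° × sin 75° = 2.4751 × 0.9659 = 2.3908
apparent dip = arctan 2.3908 = 67.30°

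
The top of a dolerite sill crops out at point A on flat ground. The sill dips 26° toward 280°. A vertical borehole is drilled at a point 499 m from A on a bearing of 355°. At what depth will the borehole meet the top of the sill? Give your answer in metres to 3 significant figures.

63.0 m

The hole lies 75° from the dip direction, so the down-dip offset is 499 × cos 75° = 129.15 m.
Depth = down-dip offset × tan(dip) = 129.15 × tan 26° = 129.15 × 0.4877
Depth = 62.99 m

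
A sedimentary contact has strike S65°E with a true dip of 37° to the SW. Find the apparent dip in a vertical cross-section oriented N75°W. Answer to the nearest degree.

The section lies 10° from the strike.
tan(apparent dip) = tan 37° · sin 10° = 0.1309
apparent dip = arctan 0.1309 = 7.45°

7°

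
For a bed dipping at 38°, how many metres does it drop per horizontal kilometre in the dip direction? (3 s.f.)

781 m

drop per km = 1000 × tan 38° = 1000 × 0.7813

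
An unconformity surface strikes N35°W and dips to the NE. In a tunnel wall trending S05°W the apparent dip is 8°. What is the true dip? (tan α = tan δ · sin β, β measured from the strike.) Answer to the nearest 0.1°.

The section is 40° from the strike.
tan(true dip) = tan 8° / sin 40° = 0.2186
true dip = arctan 0.2186 = 12.33°

12.3°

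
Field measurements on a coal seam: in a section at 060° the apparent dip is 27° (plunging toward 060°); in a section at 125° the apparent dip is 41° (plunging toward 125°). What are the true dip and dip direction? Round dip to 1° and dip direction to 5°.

true dip 41°, dip direction 115°

Represent each trace as a vector plunging at its apparent dip toward its trend (east-north-up frame): v₁ = (0.772, 0.446, -0.454), v₂ = (0.618, -0.433, -0.656).
n = v₁ × v₂ = (0.489, -0.226, 0.609) (taken with n_z > 0).
True dip = arccos(n_z / |n|) = arccos(0.7495) = 41.5°.
Dip direction = atan2(0.489, -0.226) = 115° (azimuth of n's horizontal projection).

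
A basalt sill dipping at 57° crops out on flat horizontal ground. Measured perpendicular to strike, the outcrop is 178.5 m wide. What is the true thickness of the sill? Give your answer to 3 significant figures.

150 m

True thickness t = w · sin(dip) = 178.5 × sin 57°
t = 178.5 × 0.8387 = 149.703 m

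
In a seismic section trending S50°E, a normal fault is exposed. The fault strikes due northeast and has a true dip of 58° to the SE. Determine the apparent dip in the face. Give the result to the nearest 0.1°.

The strike is due northeast and the section trends S50°E; the acute angle between them is β = 85°.
tan α = tan 58° × sin 85° = 1.6003 × 0.9962 = 1.5942
α = arctan(1.5942) = 57.90°

57.9°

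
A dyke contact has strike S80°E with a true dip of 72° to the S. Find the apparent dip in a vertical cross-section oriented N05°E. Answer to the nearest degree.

72°

Angle between strike (S80°E) and section (N05°E): β = 85°.
tan α = tan 72° × sin 85° = 3.0777 × 0.9962 = 3.0660
apparent dip = arctan 3.0660 = 71.94°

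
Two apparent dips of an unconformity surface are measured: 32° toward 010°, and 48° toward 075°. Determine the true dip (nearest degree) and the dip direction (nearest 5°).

The two traces are lines in the plane: v₁ = (sin 10°·cos 32°, cos 10°·cos 32°, −sin 32°), v₂ = (sin 75°·cos 48°, cos 75°·cos 48°, −sin 48°).
The plane normal is n = v₁ × v₂ ∝ (0.529, 0.233, 0.514).
tan δ = √(n_x²+n_y²)/n_z = 0.578/0.514, so δ = 48.3°.
Dip direction = azimuth of (n_x, n_y) = atan2(0.529, 0.233) = 66°.

true dip 48°, dip direction 065°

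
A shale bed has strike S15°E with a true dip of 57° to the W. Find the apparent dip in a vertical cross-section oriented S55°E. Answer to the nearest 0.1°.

The strike is S15°E and the section trends S55°E; the acute angle between them is β = 40°.
tan α = tan 57° × sin 40° = 1.5399 × 0.6428 = 0.9898
α = arctan(0.9898) = 44.71°

44.7°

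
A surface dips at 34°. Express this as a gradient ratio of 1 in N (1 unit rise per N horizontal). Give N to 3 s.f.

1 : N means tan θ = 1/N, so N = 1/tan 34° = 1/0.6745

1 in 1.48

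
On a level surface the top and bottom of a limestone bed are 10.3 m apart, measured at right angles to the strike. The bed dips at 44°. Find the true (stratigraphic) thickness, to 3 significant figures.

True thickness t = w · sin(dip) = 10.3 × sin 44°
t = 10.3 × 0.6947 = 7.155 m

7.15 m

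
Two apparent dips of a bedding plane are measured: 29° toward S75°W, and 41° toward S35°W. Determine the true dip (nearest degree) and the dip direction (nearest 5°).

Represent each trace as a vector plunging at its apparent dip toward its trend (east-north-up frame): v₁ = (-0.845, -0.226, -0.485), v₂ = (-0.433, -0.618, -0.656).
n = v₁ × v₂ = (-0.151, -0.344, 0.424) (taken with n_z > 0).
True dip = arccos(n_z / |n|) = arccos(0.7483) = 41.6°.
Dip direction = azimuth of (n_x, n_y) = atan2(-0.151, -0.344) = 204°.

true dip 42°, dip direction 205°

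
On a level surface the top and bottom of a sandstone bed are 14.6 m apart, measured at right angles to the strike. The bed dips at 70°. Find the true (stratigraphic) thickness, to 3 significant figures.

True thickness t = w · sin(dip) = 14.6 × sin 70°
t = 14.6 × 0.9397 = 13.720 m

13.7 m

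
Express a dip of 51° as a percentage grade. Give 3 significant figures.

123%

grade % = 100 × tan 51° = 100 × 1.2349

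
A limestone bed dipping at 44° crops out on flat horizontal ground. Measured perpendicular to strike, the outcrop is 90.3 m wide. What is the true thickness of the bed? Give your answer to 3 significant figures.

62.7 m

True thickness t = w · sin(dip) = 90.3 × sin 44°
t = 90.3 × 0.6947 = 62.728 m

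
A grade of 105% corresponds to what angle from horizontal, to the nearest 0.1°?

46.4°

tan θ = 105/100 = 1.0500
θ = arctan(1.0500) = 46.40°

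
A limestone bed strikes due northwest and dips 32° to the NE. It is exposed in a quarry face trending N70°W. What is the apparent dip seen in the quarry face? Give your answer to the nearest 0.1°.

The section lies 25° from the strike.
tan α = tan 32° × sin 25° = 0.6249 × 0.4226 = 0.2641
apparent dip = arctan 0.2641 = 14.79°

14.8°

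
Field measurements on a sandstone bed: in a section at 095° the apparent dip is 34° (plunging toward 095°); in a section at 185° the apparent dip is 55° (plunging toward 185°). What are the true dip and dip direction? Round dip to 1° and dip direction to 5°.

The two traces are lines in the plane: v₁ = (sin 95°·cos 34°, cos 95°·cos 34°, −sin 34°), v₂ = (sin 185°·cos 55°, cos 185°·cos 55°, −sin 55°).
Cross product v₁ × v₂ gives the pole to the plane: n ∝ (0.260, -0.704, 0.476).
Dip δ = arctan(|n_h|/n_z) = arctan(0.751/0.476) = 57.7°.
Dip direction = atan2(0.260, -0.704) = 160° (azimuth of n's horizontal projection).

true dip 58°, dip direction 160°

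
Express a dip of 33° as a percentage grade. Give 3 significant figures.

64.9%

grade % = 100 × tan 33° = 100 × 0.6494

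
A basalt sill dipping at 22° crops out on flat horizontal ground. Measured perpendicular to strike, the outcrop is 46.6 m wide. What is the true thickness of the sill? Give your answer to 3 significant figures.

True thickness t = w · sin(dip) = 46.6 × sin 22°
t = 46.6 × 0.3746 = 17.457 m

17.5 m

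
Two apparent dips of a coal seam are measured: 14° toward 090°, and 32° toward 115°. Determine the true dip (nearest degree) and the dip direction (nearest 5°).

true dip 44°, dip direction 165°

The two traces are lines in the plane: v₁ = (sin 90°·cos 14°, cos 90°·cos 14°, −sin 14°), v₂ = (sin 115°·cos 32°, cos 115°·cos 32°, −sin 32°).
n = v₁ × v₂ = (0.087, -0.328, 0.348) (taken with n_z > 0).
True dip = arccos(n_z / |n|) = arccos(0.7156) = 44.3°.
The horizontal component of n points toward azimuth atan2(n_x, n_y) = 165°, the dip direction.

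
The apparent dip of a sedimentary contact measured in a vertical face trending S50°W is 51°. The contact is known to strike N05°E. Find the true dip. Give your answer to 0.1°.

60.2°

β = acute angle between strike N05°E and section S50°W = 45°.
tan(true dip) = tan 51° / sin 45° = 1.7464
δ = arctan(1.7464) = 60.20°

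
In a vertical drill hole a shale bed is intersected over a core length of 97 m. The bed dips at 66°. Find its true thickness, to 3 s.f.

39.5 m

True thickness t = h · cos(dip) = 97 × cos 66°
t = 97 × 0.4067 = 39.453 m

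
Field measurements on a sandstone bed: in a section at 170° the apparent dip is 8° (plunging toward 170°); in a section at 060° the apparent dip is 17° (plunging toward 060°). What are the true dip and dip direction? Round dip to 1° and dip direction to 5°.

true dip 22°, dip direction 100°

The two traces are lines in the plane: v₁ = (sin 170°·cos 8°, cos 170°·cos 8°, −sin 8°), v₂ = (sin 60°·cos 17°, cos 60°·cos 17°, −sin 17°).
n = v₁ × v₂ = (0.352, -0.065, 0.890) (taken with n_z > 0).
Dip δ = arctan(|n_h|/n_z) = arctan(0.358/0.890) = 21.9°.
Dip direction = atan2(0.352, -0.065) = 100° (azimuth of n's horizontal projection).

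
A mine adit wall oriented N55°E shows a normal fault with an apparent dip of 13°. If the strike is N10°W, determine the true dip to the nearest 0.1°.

β = acute angle between strike N10°W and section N55°E = 65°.
tan(true dip) = tan 13° / sin 65° = 0.2547
true dip = arctan 0.2547 = 14.29°

14.3°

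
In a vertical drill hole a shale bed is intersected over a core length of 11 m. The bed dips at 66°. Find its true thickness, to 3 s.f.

4.47 m

True thickness t = h · cos(dip) = 11 × cos 66°
t = 11 × 0.4067 = 4.474 m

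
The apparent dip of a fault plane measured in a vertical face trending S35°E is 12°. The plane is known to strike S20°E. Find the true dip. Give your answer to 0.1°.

39.4°

β = acute angle between strike S20°E and section S35°E = 15°.
tan δ = tan α / sin β = tan 12° / sin 15° = 0.2126 / 0.2588 = 0.8213
true dip = arctan 0.8213 = 39.39°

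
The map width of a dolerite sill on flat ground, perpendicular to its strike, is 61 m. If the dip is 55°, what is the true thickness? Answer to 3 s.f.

50.0 m

True thickness t = w · sin(dip) = 61 × sin 55°
t = 61 × 0.8192 = 49.968 m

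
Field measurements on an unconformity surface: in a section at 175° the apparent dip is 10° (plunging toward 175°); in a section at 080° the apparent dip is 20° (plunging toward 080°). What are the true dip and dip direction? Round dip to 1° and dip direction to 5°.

The two traces are lines in the plane: v₁ = (sin 175°·cos 10°, cos 175°·cos 10°, −sin 10°), v₂ = (sin 80°·cos 20°, cos 80°·cos 20°, −sin 20°).
n = v₁ × v₂ = (0.364, -0.131, 0.922) (taken with n_z > 0).
tan δ = √(n_x²+n_y²)/n_z = 0.387/0.922, so δ = 22.8°.
The horizontal component of n points toward azimuth atan2(n_x, n_y) = 110°, the dip direction.

true dip 23°, dip direction 110°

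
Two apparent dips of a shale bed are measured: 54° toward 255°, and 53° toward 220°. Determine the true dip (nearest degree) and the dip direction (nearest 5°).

true dip 55°, dip direction 240°

The two traces are lines in the plane: v₁ = (sin 255°·cos 54°, cos 255°·cos 54°, −sin 54°), v₂ = (sin 220°·cos 53°, cos 220°·cos 53°, −sin 53°).
n = v₁ × v₂ = (-0.251, -0.140, 0.203) (taken with n_z > 0).
tan δ = √(n_x²+n_y²)/n_z = 0.288/0.203, so δ = 54.8°.
Dip direction = atan2(-0.251, -0.140) = 241° (azimuth of n's horizontal projection).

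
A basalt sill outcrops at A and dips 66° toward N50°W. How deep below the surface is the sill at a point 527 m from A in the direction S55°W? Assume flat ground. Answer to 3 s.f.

The hole lies 75° from the dip direction, so the down-dip offset is 527 × cos 75° = 136.40 m.
Depth = down-dip offset × tan(dip) = 136.40 × tan 66° = 136.40 × 2.2460
Depth = 306.35 m

306 m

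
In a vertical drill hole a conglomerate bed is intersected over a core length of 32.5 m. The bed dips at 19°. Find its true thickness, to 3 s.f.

True thickness t = h · cos(dip) = 32.5 × cos 19°
t = 32.5 × 0.9455 = 30.729 m

30.7 m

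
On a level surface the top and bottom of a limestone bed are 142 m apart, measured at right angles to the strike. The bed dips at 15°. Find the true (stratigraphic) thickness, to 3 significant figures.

True thickness t = w · sin(dip) = 142 × sin 15°
t = 142 × 0.2588 = 36.752 m

36.8 m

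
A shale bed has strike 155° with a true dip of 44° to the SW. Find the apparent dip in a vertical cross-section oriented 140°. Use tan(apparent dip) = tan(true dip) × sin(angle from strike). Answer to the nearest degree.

14°

The strike is 155° and the section trends 140°; the acute angle between them is β = 15°.
tan α = tan 44° × sin 15° = 0.9657 × 0.2588 = 0.2499
apparent dip = arctan 0.2499 = 14.03°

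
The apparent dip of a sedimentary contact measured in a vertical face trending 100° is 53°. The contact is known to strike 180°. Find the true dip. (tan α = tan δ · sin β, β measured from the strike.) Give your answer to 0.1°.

53.4°

The section is 80° from the strike.
tan δ = tan α / sin β = tan 53° / sin 80° = 1.3270 / 0.9848 = 1.3475
δ = arctan(1.3475) = 53.42°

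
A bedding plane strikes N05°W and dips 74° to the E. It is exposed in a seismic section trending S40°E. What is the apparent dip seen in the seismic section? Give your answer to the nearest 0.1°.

The strike is N05°W and the section trends S40°E; the acute angle between them is β = 35°.
tan(apparent dip) = tan 74° · sin 35° = 2.0003
α = arctan(2.0003) = 63.44°

63.4°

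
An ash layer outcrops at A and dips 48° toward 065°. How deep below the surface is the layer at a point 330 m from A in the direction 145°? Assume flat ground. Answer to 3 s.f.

63.6 m

The hole lies 80° from the dip direction, so the down-dip offset is 330 × cos 80° = 57.30 m.
Depth = down-dip offset × tan(dip) = 57.30 × tan 48° = 57.30 × 1.1106
Depth = 63.64 m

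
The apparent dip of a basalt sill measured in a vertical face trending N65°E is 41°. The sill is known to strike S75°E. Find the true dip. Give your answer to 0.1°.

β = acute angle between strike S75°E and section N65°E = 40°.
tan(true dip) = tan 41° / sin 40° = 1.3524
δ = arctan(1.3524) = 53.52°

53.5°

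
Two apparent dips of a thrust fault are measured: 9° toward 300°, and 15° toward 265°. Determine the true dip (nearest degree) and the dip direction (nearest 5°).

true dip 16°, dip direction 245°

Represent each trace as a vector plunging at its apparent dip toward its trend (east-north-up frame): v₁ = (-0.855, 0.494, -0.156), v₂ = (-0.962, -0.084, -0.259).
Cross product v₁ × v₂ gives the pole to the plane: n ∝ (-0.141, -0.071, 0.547).
True dip = arccos(n_z / |n|) = arccos(0.9609) = 16.1°.
Dip direction = atan2(-0.141, -0.071) = 243° (azimuth of n's horizontal projection).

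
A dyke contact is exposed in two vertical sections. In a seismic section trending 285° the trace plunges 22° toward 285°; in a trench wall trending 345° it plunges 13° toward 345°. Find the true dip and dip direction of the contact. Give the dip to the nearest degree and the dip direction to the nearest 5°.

Represent each trace as a vector plunging at its apparent dip toward its trend (east-north-up frame): v₁ = (-0.896, 0.240, -0.375), v₂ = (-0.252, 0.941, -0.225).
The plane normal is n = v₁ × v₂ ∝ (-0.299, 0.107, 0.782).
Dip δ = arctan(|n_h|/n_z) = arctan(0.317/0.782) = 22.1°.
The horizontal component of n points toward azimuth atan2(n_x, n_y) = 290°, the dip direction.

true dip 22°, dip direction 290°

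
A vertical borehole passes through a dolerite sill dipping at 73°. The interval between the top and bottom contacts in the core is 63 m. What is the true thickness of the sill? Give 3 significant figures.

18.4 m

True thickness t = h · cos(dip) = 63 × cos 73°
t = 63 × 0.2924 = 18.419 m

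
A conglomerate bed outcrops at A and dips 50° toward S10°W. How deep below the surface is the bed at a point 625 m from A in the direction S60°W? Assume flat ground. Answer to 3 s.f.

479 m

The hole lies 50° from the dip direction, so the down-dip offset is 625 × cos 50° = 401.74 m.
Depth = down-dip offset × tan(dip) = 401.74 × tan 50° = 401.74 × 1.1918
Depth = 478.78 m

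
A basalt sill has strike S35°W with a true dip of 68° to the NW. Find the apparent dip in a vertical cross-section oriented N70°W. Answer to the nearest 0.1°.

The section lies 75° from the strike.
tan α = tan 68° × sin 75° = 2.4751 × 0.9659 = 2.3908
α = arctan(2.3908) = 67.30°

67.3°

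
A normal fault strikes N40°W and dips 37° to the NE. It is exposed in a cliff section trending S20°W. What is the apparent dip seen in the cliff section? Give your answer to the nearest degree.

Angle between strike (N40°W) and section (S20°W): β = 60°.
tan α = tan 37° × sin 60° = 0.7536 × 0.8660 = 0.6526
α = arctan(0.6526) = 33.13°

33°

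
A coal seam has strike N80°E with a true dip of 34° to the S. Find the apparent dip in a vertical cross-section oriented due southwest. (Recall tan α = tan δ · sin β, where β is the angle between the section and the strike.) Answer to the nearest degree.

The strike is N80°E and the section trends due southwest; the acute angle between them is β = 35°.
tan(apparent dip) = tan 34° · sin 35° = 0.3869
apparent dip = arctan 0.3869 = 21.15°

21°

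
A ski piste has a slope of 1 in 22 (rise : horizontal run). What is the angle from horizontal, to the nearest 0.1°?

2.6°

tan θ = 1/22 = 0.0455
θ = arctan(0.0455) = 2.60°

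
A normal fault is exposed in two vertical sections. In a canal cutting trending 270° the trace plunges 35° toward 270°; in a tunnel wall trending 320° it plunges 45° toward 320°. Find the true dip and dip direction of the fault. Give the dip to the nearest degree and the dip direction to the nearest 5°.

true dip 45°, dip direction 315°

Each apparent-dip line lies in the plane. As unit vectors (x east, y north, z up), v₁ plunges 35°→270° and v₂ plunges 45°→320°.
n = v₁ × v₂ = (-0.311, 0.319, 0.444) (taken with n_z > 0).
True dip = arccos(n_z / |n|) = arccos(0.7061) = 45.1°.
Dip direction = atan2(-0.311, 0.319) = 316° (azimuth of n's horizontal projection).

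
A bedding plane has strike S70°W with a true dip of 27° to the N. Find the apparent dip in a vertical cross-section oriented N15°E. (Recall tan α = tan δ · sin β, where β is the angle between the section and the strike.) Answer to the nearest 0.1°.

22.7°

The section lies 55° from the strike.
tan α = tan 27° × sin 55° = 0.5095 × 0.8192 = 0.4174
apparent dip = arctan 0.4174 = 22.65°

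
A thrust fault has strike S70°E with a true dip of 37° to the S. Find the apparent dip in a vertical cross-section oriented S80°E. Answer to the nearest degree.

The section lies 10° from the strike.
tan(apparent dip) = tan 37° · sin 10° = 0.1309
α = arctan(0.1309) = 7.45°

7°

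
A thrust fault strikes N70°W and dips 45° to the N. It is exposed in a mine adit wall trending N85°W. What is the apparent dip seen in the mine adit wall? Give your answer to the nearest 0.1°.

14.5°

The section lies 15° from the strike.
tan α = tan 45° × sin 15° = 1.0000 × 0.2588 = 0.2588
apparent dip = arctan 0.2588 = 14.51°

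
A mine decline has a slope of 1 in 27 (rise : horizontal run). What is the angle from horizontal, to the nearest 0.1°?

tan θ = 1/27 = 0.0370
θ = arctan(0.0370) = 2.12°

2.1°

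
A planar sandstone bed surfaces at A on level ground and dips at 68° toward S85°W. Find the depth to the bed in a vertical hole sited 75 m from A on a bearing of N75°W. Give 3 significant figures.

174 m

The hole lies 20° from the dip direction, so the down-dip offset is 75 × cos 20° = 70.48 m.
Depth = down-dip offset × tan(dip) = 70.48 × tan 68° = 70.48 × 2.4751
Depth = 174.44 m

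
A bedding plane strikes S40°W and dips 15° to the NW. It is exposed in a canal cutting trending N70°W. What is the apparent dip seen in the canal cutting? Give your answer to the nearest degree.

14°

The strike is S40°W and the section trends N70°W; the acute angle between them is β = 70°.
tan α = tan 15° × sin 70° = 0.2679 × 0.9397 = 0.2518
apparent dip = arctan 0.2518 = 14.13°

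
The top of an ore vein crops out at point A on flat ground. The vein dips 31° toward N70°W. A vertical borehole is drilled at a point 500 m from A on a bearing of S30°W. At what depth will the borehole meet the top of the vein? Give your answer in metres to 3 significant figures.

52.2 m

The hole lies 80° from the dip direction, so the down-dip offset is 500 × cos 80° = 86.82 m.
Depth = down-dip offset × tan(dip) = 86.82 × tan 31° = 86.82 × 0.6009
Depth = 52.17 m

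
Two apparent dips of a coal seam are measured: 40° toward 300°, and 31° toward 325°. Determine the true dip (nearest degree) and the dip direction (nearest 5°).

The two traces are lines in the plane: v₁ = (sin 300°·cos 40°, cos 300°·cos 40°, −sin 40°), v₂ = (sin 325°·cos 31°, cos 325°·cos 31°, −sin 31°).
Cross product v₁ × v₂ gives the pole to the plane: n ∝ (-0.254, 0.026, 0.278).
Dip δ = arctan(|n_h|/n_z) = arctan(0.255/0.278) = 42.6°.
The horizontal component of n points toward azimuth atan2(n_x, n_y) = 276°, the dip direction.

true dip 43°, dip direction 275°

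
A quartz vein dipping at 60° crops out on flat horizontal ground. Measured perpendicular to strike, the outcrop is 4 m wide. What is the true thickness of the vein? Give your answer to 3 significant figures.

3.46 m

True thickness t = w · sin(dip) = 4 × sin 60°
t = 4 × 0.8660 = 3.464 m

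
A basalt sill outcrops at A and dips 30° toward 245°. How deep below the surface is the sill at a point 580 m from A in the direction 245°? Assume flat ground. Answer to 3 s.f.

The hole is directly down-dip from the outcrop, so the down-dip offset is 580 m.
Depth = down-dip offset × tan(dip) = 580.00 × tan 30° = 580.00 × 0.5774
Depth = 334.86 m

335 m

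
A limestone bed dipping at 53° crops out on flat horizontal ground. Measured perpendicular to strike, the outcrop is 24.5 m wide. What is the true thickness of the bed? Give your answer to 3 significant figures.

19.6 m

True thickness t = w · sin(dip) = 24.5 × sin 53°
t = 24.5 × 0.7986 = 19.567 m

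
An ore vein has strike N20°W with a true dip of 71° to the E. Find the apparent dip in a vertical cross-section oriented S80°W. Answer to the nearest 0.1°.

The strike is N20°W and the section trends S80°W; the acute angle between them is β = 80°.
tan α = tan 71° × sin 80° = 2.9042 × 0.9848 = 2.8601
α = arctan(2.8601) = 70.73°

70.7°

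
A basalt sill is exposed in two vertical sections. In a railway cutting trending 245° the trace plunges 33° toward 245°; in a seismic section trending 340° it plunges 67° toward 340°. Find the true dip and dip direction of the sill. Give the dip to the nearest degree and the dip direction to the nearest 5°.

Each apparent-dip line lies in the plane. As unit vectors (x east, y north, z up), v₁ plunges 33°→245° and v₂ plunges 67°→340°.
The plane normal is n = v₁ × v₂ ∝ (-0.526, 0.627, 0.326).
True dip = arccos(n_z / |n|) = arccos(0.3705) = 68.3°.
Dip direction = azimuth of (n_x, n_y) = atan2(-0.526, 0.627) = 320°.

true dip 68°, dip direction 320°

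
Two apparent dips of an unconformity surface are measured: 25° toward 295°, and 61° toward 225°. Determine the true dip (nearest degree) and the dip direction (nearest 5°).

true dip 61°, dip direction 220°

Each apparent-dip line lies in the plane. As unit vectors (x east, y north, z up), v₁ plunges 25°→295° and v₂ plunges 61°→225°.
Cross product v₁ × v₂ gives the pole to the plane: n ∝ (-0.480, -0.574, 0.413).
True dip = arccos(n_z / |n|) = arccos(0.4834) = 61.1°.
Dip direction = atan2(-0.480, -0.574) = 220° (azimuth of n's horizontal projection).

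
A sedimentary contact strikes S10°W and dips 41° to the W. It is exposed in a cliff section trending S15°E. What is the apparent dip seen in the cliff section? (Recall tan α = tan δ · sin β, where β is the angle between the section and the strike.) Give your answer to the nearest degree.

20°

The strike is S10°W and the section trends S15°E; the acute angle between them is β = 25°.
tan(apparent dip) = tan 41° · sin 25° = 0.3674
α = arctan(0.3674) = 20.17°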